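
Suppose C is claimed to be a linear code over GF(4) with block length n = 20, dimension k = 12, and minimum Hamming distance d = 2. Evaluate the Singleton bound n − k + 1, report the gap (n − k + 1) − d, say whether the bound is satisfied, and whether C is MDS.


Singleton RHS = n − k + 1 = 9, slack = 7, bound satisfied, not MDS.

Singleton bound: d ≤ n − k + 1.
Here n = 20, k = 12, so n − k + 1 = 9.
Given d = 2, check d ≤ 9: YES.
Slack = (n − k + 1) − d = 7.
The code is NOT MDS (slack = 7 > 0).
Description: the claimed parameters are [20, 12, 2]_4; such a code would be non-MDS.


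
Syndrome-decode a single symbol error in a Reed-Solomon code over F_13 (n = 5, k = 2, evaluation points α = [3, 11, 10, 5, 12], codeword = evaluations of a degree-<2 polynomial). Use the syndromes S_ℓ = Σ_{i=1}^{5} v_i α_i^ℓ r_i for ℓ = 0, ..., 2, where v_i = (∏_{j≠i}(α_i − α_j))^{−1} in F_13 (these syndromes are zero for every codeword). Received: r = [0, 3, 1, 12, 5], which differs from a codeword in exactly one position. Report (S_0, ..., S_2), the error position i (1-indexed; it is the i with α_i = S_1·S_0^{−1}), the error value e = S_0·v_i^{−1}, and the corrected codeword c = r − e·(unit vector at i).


S = (11, 3, 2), error at position 4, error magnitude e = 8, c = [0, 3, 1, 4, 5].

Step 1: column multipliers v_i = (∏_{j≠i}(α_i − α_j))^{−1} mod 13.
  i = 1 (α = 3): (3−11)(3−10)(3−5)(3−12) = (−8)·(−7)·(−2)·(−9) = 1008 ≡ 7, so v_1 = 7^{−1} = 2 (mod 13).
  i = 2 (α = 11): (11−3)(11−10)(11−5)(11−12) = 8·1·6·(−1) = −48 ≡ 4, so v_2 = 4^{−1} = 10 (mod 13).
  i = 3 (α = 10): (10−3)(10−11)(10−5)(10−12) = 7·(−1)·5·(−2) = 70 ≡ 5, so v_3 = 5^{−1} = 8 (mod 13).
  i = 4 (α = 5): (5−3)(5−11)(5−10)(5−12) = 2·(−6)·(−5)·(−7) = −420 ≡ 9, so v_4 = 9^{−1} = 3 (mod 13).
  i = 5 (α = 12): (12−3)(12−11)(12−10)(12−5) = 9·1·2·7 = 126 ≡ 9, so v_5 = 9^{−1} = 3 (mod 13).
  v = [2, 10, 8, 3, 3].
Step 2: syndromes of r = [0, 3, 1, 12, 5] (all sums mod 13).
  S_0 = Σ v_i r_i = 2·0 + 10·3 + 8·1 + 3·12 + 3·5 = 89 ≡ 11.
  S_1 = Σ v_i α_i r_i = 2·3·0 + 10·11·3 + 8·10·1 + 3·5·12 + 3·12·5 = 770 ≡ 3.
  α_i^2 mod 13 = [9, 4, 9, 12, 1].
  S_2 = Σ v_i α_i^2 r_i = 2·9·0 + 10·4·3 + 8·9·1 + 3·12·12 + 3·1·5 = 639 ≡ 2.
  S = (11, 3, 2) ≠ 0, so r is not a codeword (an error is present).
Step 3: locate the error. For a single error e at position i, S_ℓ = v_i·e·α_i^ℓ, so α_err = S_1/S_0.
  S_0^{−1} = 11^{−1} = 6 (mod 13), so α_err = 3·6 = 18 ≡ 5 = α_4. Error position i = 4.
  Consistency check: S_2/S_1 = 2·9 = 18 ≡ 5 = α_err ✓ (single-error assumption holds).
Step 4: error magnitude e = S_0/v_4 = S_0·∏_{j≠4}(α_4 − α_j) = 11·9 = 99 ≡ 8 (mod 13).
Step 5: correct position 4: c_4 = r_4 − e = 12 − 8 ≡ 4 (mod 13). Hence c = [0, 3, 1, 4, 5].
  Check: interpolating c through the α_i gives m(x) = 7 + 2·x (degree < 2) with m(α_i) = c_i for every i, so c is indeed a codeword.


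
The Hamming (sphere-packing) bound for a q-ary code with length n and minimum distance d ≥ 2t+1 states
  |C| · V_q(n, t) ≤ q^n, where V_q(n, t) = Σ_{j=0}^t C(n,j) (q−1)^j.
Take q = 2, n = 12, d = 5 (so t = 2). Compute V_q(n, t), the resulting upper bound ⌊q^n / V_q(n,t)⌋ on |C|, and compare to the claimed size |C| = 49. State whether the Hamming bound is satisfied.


V_q(n, t) = 79, q^n = 4096, Hamming bound = 51, |C| = 49 ≤ bound (satisfied).

Step 1: Compute V_q(n, t) = Σ_{j=0}^2 C(n, j) (q−1)^j.
  j = 0: C(12,0)·(1)^0 = 1·1 = 1.
  j = 1: C(12,1)·(1)^1 = 12·1 = 12.
  j = 2: C(12,2)·(1)^2 = 66·1 = 66.
  V_q(n, t) = 1 + 12 + 66 = 79.
Step 2: q^n = 2^12 = 4096.
Step 3: Hamming bound ⌊q^n / V_q(n,t)⌋ = ⌊4096/79⌋ = 51.
Step 4: Compare |C| = 49 to 51: satisfied.
The claimed |C| lies below the Hamming bound.


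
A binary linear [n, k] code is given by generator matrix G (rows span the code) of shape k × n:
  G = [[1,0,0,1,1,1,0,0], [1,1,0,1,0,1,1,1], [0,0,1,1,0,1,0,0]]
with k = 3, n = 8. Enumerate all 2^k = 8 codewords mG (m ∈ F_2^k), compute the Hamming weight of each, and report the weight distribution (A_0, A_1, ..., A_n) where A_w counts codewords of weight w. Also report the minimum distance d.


Weight distribution: A_0 = 1, A_3 = 2, A_4 = 2, A_5 = 1, A_6 = 1, A_7 = 1. Minimum distance d = 3.

Enumerate all 2^3 = 8 messages m ∈ F_2^3.
For each, compute codeword c = mG in F_2^8, then tally its weight.
  m = 000 → c = 00000000, weight = 0.
  m = 100 → c = 10011100, weight = 4.
  m = 010 → c = 11010111, weight = 6.
  m = 110 → c = 01001011, weight = 4.
  m = 001 → c = 00110100, weight = 3.
  m = 101 → c = 10101000, weight = 3.
  m = 011 → c = 11100011, weight = 5.
  m = 111 → c = 01111111, weight = 7.
Tally weights:
  weight 0: 1 codewords.
  weight 3: 2 codewords.
  weight 4: 2 codewords.
  weight 5: 1 codewords.
  weight 6: 1 codewords.
  weight 7: 1 codewords.
Minimum distance d = smallest w > 0 with A_w > 0 = 3.
Sanity: Σ A_w = 8 = 2^3 = 8 ✓.


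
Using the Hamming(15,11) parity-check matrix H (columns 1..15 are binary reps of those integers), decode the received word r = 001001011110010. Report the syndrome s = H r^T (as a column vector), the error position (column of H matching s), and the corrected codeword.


s = (1, 0, 1, 1)^T, error position = 11, corrected codeword c = 001001011100010

Compute s = H r^T mod 2 one row at a time:
  s_1 = 1 + 1 + 1 + 1 + 0 + 0 + 1 + 0 = 5 ≡ 1 (mod 2).
  s_2 = 0 + 0 + 1 + 0 + 0 + 0 + 1 + 0 = 2 ≡ 0 (mod 2).
  s_3 = 0 + 1 + 1 + 0 + 1 + 1 + 1 + 0 = 5 ≡ 1 (mod 2).
  s_4 = 0 + 1 + 0 + 0 + 1 + 1 + 0 + 0 = 3 ≡ 1 (mod 2).
s = (1, 0, 1, 1)^T — this equals column 11 of H (binary 1011), so error is at position 11.
Correct: flip bit 11 of r = 001001011110010 to get c = 001001011100010.


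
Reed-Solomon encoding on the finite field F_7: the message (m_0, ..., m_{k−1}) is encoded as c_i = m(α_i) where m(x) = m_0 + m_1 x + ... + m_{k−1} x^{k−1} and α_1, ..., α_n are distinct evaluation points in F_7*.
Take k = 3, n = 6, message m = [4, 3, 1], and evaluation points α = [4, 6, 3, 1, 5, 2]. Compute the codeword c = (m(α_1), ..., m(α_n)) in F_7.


c = [4, 2, 1, 1, 2, 0]

Message polynomial: m(x) = 4 + 3·x + 1·x^2 (mod 7).
For each evaluation point α_i, compute m(α_i) mod 7:
  α_1 = 4: Horner steps 1 → 0 → 4, so m(4) = 4.
  α_2 = 6: Horner steps 1 → 2 → 2, so m(6) = 2.
  α_3 = 3: Horner steps 1 → 6 → 1, so m(3) = 1.
  α_4 = 1: Horner steps 1 → 4 → 1, so m(1) = 1.
  α_5 = 5: Horner steps 1 → 1 → 2, so m(5) = 2.
  α_6 = 2: Horner steps 1 → 5 → 0, so m(2) = 0.
Codeword c = [4, 2, 1, 1, 2, 0] ∈ F_7^6.


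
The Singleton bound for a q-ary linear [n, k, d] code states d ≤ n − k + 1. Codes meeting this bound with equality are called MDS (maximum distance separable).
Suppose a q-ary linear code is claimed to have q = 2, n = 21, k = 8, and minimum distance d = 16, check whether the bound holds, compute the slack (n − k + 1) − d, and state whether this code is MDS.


Singleton RHS = n − k + 1 = 14, slack = -2, bound violated (no such code; not MDS).

Singleton bound: d ≤ n − k + 1.
Here n = 21, k = 8, so n − k + 1 = 14.
Given d = 16, check d ≤ 14: NO.
Slack = (n − k + 1) − d = -2.
The slack is negative: d = 16 exceeds n − k + 1 = 14 by 2, so the Singleton bound is violated and no linear [21, 8, 16]_2 code can exist. In particular it is not MDS (MDS requires d = n − k + 1 exactly).
Description: the claimed parameters are [21, 8, 16]_2; such a code would be impossible (violates the Singleton bound).


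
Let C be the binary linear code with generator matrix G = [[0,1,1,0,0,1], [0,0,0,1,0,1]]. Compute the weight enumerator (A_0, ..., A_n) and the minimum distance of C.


Weight distribution: A_0 = 1, A_2 = 1, A_3 = 2. Minimum distance d = 2.

Enumerate all 2^2 = 4 messages m ∈ F_2^2.
For each, compute codeword c = mG in F_2^6, then tally its weight.
  m = 00 → c = 000000, weight = 0.
  m = 10 → c = 011001, weight = 3.
  m = 01 → c = 000101, weight = 2.
  m = 11 → c = 011100, weight = 3.
Tally weights:
  weight 0: 1 codewords.
  weight 2: 1 codewords.
  weight 3: 2 codewords.
Minimum distance d = smallest w > 0 with A_w > 0 = 2.
Sanity: Σ A_w = 4 = 2^2 = 4 ✓.


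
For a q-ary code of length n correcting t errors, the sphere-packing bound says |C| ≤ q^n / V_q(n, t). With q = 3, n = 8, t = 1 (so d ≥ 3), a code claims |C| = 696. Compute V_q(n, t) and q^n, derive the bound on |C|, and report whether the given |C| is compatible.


V_q(n, t) = 17, q^n = 6561, Hamming bound = 385, |C| = 696 > bound (violated).

Step 1: Compute V_q(n, t) = Σ_{j=0}^1 C(n, j) (q−1)^j.
  j = 0: C(8,0)·(2)^0 = 1·1 = 1.
  j = 1: C(8,1)·(2)^1 = 8·2 = 16.
  V_q(n, t) = 1 + 16 = 17.
Step 2: q^n = 3^8 = 6561.
Step 3: Hamming bound ⌊q^n / V_q(n,t)⌋ = ⌊6561/17⌋ = 385.
Step 4: Compare |C| = 696 to 385: violated.
The claimed |C| lies above the Hamming bound, so no 3-ary code of length 8 with d ≥ 3 can have 696 codewords.


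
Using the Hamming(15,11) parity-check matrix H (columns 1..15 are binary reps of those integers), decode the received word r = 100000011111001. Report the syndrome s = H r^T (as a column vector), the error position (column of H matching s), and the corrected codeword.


s = (0, 0, 1, 0)^T, error position = 2, corrected codeword c = 110000011111001

Compute s = H r^T mod 2 one row at a time:
  s_1 = 1 + 1 + 1 + 1 + 1 + 0 + 0 + 1 = 6 ≡ 0 (mod 2).
  s_2 = 0 + 0 + 0 + 0 + 1 + 0 + 0 + 1 = 2 ≡ 0 (mod 2).
  s_3 = 0 + 0 + 0 + 0 + 1 + 1 + 0 + 1 = 3 ≡ 1 (mod 2).
  s_4 = 1 + 0 + 0 + 0 + 1 + 1 + 0 + 1 = 4 ≡ 0 (mod 2).
s = (0, 0, 1, 0)^T — this equals column 2 of H (binary 0010), so error is at position 2.
Correct: flip bit 2 of r = 100000011111001 to get c = 110000011111001.


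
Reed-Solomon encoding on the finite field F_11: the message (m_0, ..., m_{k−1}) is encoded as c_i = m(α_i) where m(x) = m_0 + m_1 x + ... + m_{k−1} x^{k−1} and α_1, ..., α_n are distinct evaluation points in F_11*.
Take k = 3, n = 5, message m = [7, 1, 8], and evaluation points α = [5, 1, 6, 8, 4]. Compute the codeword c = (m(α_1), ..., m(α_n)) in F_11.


c = [3, 5, 4, 10, 7]

Message polynomial: m(x) = 7 + 1·x + 8·x^2 (mod 11).
For each evaluation point α_i, compute m(α_i) mod 11:
  α_1 = 5: Horner steps 8 → 8 → 3, so m(5) = 3.
  α_2 = 1: Horner steps 8 → 9 → 5, so m(1) = 5.
  α_3 = 6: Horner steps 8 → 5 → 4, so m(6) = 4.
  α_4 = 8: Horner steps 8 → 10 → 10, so m(8) = 10.
  α_5 = 4: Horner steps 8 → 0 → 7, so m(4) = 7.
Codeword c = [3, 5, 4, 10, 7] ∈ F_11^5.


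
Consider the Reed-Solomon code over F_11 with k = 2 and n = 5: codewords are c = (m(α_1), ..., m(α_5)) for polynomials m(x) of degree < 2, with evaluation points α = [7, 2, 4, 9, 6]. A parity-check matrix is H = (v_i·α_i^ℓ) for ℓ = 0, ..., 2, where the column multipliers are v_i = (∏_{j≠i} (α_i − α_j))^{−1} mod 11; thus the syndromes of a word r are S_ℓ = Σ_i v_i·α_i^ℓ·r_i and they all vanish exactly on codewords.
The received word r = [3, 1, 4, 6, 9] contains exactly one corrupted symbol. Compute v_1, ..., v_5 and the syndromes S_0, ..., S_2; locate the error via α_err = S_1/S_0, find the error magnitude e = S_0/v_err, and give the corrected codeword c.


S = (1, 6, 3), error at position 5, error magnitude e = 2, c = [3, 1, 4, 6, 7].

Step 1: column multipliers v_i = (∏_{j≠i}(α_i − α_j))^{−1} mod 11.
  i = 1 (α = 7): (7−2)(7−4)(7−9)(7−6) = 5·3·(−2)·1 = −30 ≡ 3, so v_1 = 3^{−1} = 4 (mod 11).
  i = 2 (α = 2): (2−7)(2−4)(2−9)(2−6) = (−5)·(−2)·(−7)·(−4) = 280 ≡ 5, so v_2 = 5^{−1} = 9 (mod 11).
  i = 3 (α = 4): (4−7)(4−2)(4−9)(4−6) = (−3)·2·(−5)·(−2) = −60 ≡ 6, so v_3 = 6^{−1} = 2 (mod 11).
  i = 4 (α = 9): (9−7)(9−2)(9−4)(9−6) = 2·7·5·3 = 210 ≡ 1, so v_4 = 1^{−1} = 1 (mod 11).
  i = 5 (α = 6): (6−7)(6−2)(6−4)(6−9) = (−1)·4·2·(−3) = 24 ≡ 2, so v_5 = 2^{−1} = 6 (mod 11).
  v = [4, 9, 2, 1, 6].
Step 2: syndromes of r = [3, 1, 4, 6, 9] (all sums mod 11).
  S_0 = Σ v_i r_i = 4·3 + 9·1 + 2·4 + 1·6 + 6·9 = 89 ≡ 1.
  S_1 = Σ v_i α_i r_i = 4·7·3 + 9·2·1 + 2·4·4 + 1·9·6 + 6·6·9 = 512 ≡ 6.
  α_i^2 mod 11 = [5, 4, 5, 4, 3].
  S_2 = Σ v_i α_i^2 r_i = 4·5·3 + 9·4·1 + 2·5·4 + 1·4·6 + 6·3·9 = 322 ≡ 3.
  S = (1, 6, 3) ≠ 0, so r is not a codeword (an error is present).
Step 3: locate the error. For a single error e at position i, S_ℓ = v_i·e·α_i^ℓ, so α_err = S_1/S_0.
  S_0^{−1} = 1^{−1} = 1 (mod 11), so α_err = 6·1 = 6 ≡ 6 = α_5. Error position i = 5.
  Consistency check: S_2/S_1 = 3·2 = 6 ≡ 6 = α_err ✓ (single-error assumption holds).
Step 4: error magnitude e = S_0/v_5 = S_0·∏_{j≠5}(α_5 − α_j) = 1·2 = 2 ≡ 2 (mod 11).
Step 5: correct position 5: c_5 = r_5 − e = 9 − 2 ≡ 7 (mod 11). Hence c = [3, 1, 4, 6, 7].
  Check: interpolating c through the α_i gives m(x) = 9 + 7·x (degree < 2) with m(α_i) = c_i for every i, so c is indeed a codeword.


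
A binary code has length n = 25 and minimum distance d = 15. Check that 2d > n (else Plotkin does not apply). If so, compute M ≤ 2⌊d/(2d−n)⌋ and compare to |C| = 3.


Plotkin bound M ≤ 6; given |C| = 3 ≤ bound (satisfied).

Check applicability: 2d = 30, n = 25.
2d − n = 5 > 0, so Plotkin applies.
Compute d/(2d−n) = 15/5 ≈ 3.0000.
⌊d/(2d−n)⌋ = 3.
Plotkin bound: M ≤ 2·3 = 6.
Given |C| = 3, check: satisfied.
This |C| is below the Plotkin bound.


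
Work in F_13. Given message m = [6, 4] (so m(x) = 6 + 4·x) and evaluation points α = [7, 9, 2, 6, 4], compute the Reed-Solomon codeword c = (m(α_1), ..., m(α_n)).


c = [8, 3, 1, 4, 9]

Message polynomial: m(x) = 6 + 4·x (mod 13).
For each evaluation point α_i, compute m(α_i) mod 13:
  α_1 = 7: Horner steps 4 → 8, so m(7) = 8.
  α_2 = 9: Horner steps 4 → 3, so m(9) = 3.
  α_3 = 2: Horner steps 4 → 1, so m(2) = 1.
  α_4 = 6: Horner steps 4 → 4, so m(6) = 4.
  α_5 = 4: Horner steps 4 → 9, so m(4) = 9.
Codeword c = [8, 3, 1, 4, 9] ∈ F_13^5.


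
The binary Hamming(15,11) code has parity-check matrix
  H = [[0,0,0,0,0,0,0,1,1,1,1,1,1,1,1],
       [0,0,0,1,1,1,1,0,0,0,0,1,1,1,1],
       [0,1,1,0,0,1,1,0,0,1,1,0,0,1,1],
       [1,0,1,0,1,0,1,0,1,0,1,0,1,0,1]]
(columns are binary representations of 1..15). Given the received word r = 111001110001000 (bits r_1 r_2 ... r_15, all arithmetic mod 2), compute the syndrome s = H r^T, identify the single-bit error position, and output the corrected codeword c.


s = (0, 1, 0, 1)^T, error position = 5, corrected codeword c = 111011110001000

Compute s = H r^T mod 2 one row at a time:
  s_1 = 1 + 0 + 0 + 0 + 1 + 0 + 0 + 0 = 2 ≡ 0 (mod 2).
  s_2 = 0 + 0 + 1 + 1 + 1 + 0 + 0 + 0 = 3 ≡ 1 (mod 2).
  s_3 = 1 + 1 + 1 + 1 + 0 + 0 + 0 + 0 = 4 ≡ 0 (mod 2).
  s_4 = 1 + 1 + 0 + 1 + 0 + 0 + 0 + 0 = 3 ≡ 1 (mod 2).
s = (0, 1, 0, 1)^T — this equals column 5 of H (binary 0101), so error is at position 5.
Correct: flip bit 5 of r = 111001110001000 to get c = 111011110001000.


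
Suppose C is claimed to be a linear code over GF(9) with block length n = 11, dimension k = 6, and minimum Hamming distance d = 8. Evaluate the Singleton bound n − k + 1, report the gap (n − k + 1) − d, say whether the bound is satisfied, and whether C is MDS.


Singleton RHS = n − k + 1 = 6, slack = -2, bound violated (no such code; not MDS).

Singleton bound: d ≤ n − k + 1.
Here n = 11, k = 6, so n − k + 1 = 6.
Given d = 8, check d ≤ 6: NO.
Slack = (n − k + 1) − d = -2.
The slack is negative: d = 8 exceeds n − k + 1 = 6 by 2, so the Singleton bound is violated and no linear [11, 6, 8]_9 code can exist. In particular it is not MDS (MDS requires d = n − k + 1 exactly).
Description: the claimed parameters are [11, 6, 8]_9; such a code would be impossible (violates the Singleton bound).


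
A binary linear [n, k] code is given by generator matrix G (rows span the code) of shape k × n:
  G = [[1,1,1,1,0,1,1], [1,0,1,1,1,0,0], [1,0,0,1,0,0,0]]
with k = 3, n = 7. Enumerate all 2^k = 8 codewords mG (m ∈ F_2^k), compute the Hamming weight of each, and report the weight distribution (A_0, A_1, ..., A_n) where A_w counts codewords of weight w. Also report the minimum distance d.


Weight distribution: A_0 = 1, A_2 = 2, A_4 = 3, A_6 = 2. Minimum distance d = 2.

Enumerate all 2^3 = 8 messages m ∈ F_2^3.
For each, compute codeword c = mG in F_2^7, then tally its weight.
  m = 000 → c = 0000000, weight = 0.
  m = 100 → c = 1111011, weight = 6.
  m = 010 → c = 1011100, weight = 4.
  m = 110 → c = 0100111, weight = 4.
  m = 001 → c = 1001000, weight = 2.
  m = 101 → c = 0110011, weight = 4.
  m = 011 → c = 0010100, weight = 2.
  m = 111 → c = 1101111, weight = 6.
Tally weights:
  weight 0: 1 codewords.
  weight 2: 2 codewords.
  weight 4: 3 codewords.
  weight 6: 2 codewords.
Minimum distance d = smallest w > 0 with A_w > 0 = 2.
Sanity: Σ A_w = 8 = 2^3 = 8 ✓.


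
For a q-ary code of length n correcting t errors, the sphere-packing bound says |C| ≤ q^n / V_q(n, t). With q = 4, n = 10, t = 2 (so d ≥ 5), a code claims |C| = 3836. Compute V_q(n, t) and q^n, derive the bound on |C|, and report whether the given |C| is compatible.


V_q(n, t) = 436, q^n = 1048576, Hamming bound = 2404, |C| = 3836 > bound (violated).

Step 1: Compute V_q(n, t) = Σ_{j=0}^2 C(n, j) (q−1)^j.
  j = 0: C(10,0)·(3)^0 = 1·1 = 1.
  j = 1: C(10,1)·(3)^1 = 10·3 = 30.
  j = 2: C(10,2)·(3)^2 = 45·9 = 405.
  V_q(n, t) = 1 + 30 + 405 = 436.
Step 2: q^n = 4^10 = 1048576.
Step 3: Hamming bound ⌊q^n / V_q(n,t)⌋ = ⌊1048576/436⌋ = 2404.
Step 4: Compare |C| = 3836 to 2404: violated.
The claimed |C| lies above the Hamming bound, so no 4-ary code of length 10 with d ≥ 5 can have 3836 codewords.


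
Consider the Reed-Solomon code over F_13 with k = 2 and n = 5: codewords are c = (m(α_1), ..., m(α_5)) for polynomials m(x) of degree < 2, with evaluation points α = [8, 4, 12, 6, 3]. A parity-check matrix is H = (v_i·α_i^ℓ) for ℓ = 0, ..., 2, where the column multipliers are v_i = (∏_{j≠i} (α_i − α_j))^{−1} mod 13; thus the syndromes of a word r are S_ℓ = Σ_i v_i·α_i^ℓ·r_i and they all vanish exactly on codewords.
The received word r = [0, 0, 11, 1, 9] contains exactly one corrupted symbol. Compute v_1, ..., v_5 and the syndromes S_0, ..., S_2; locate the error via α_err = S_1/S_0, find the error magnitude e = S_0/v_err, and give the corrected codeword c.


S = (11, 5, 7), error at position 2, error magnitude e = 11, c = [0, 2, 11, 1, 9].

Step 1: column multipliers v_i = (∏_{j≠i}(α_i − α_j))^{−1} mod 13.
  i = 1 (α = 8): (8−4)(8−12)(8−6)(8−3) = 4·(−4)·2·5 = −160 ≡ 9, so v_1 = 9^{−1} = 3 (mod 13).
  i = 2 (α = 4): (4−8)(4−12)(4−6)(4−3) = (−4)·(−8)·(−2)·1 = −64 ≡ 1, so v_2 = 1^{−1} = 1 (mod 13).
  i = 3 (α = 12): (12−8)(12−4)(12−6)(12−3) = 4·8·6·9 = 1728 ≡ 12, so v_3 = 12^{−1} = 12 (mod 13).
  i = 4 (α = 6): (6−8)(6−4)(6−12)(6−3) = (−2)·2·(−6)·3 = 72 ≡ 7, so v_4 = 7^{−1} = 2 (mod 13).
  i = 5 (α = 3): (3−8)(3−4)(3−12)(3−6) = (−5)·(−1)·(−9)·(−3) = 135 ≡ 5, so v_5 = 5^{−1} = 8 (mod 13).
  v = [3, 1, 12, 2, 8].
Step 2: syndromes of r = [0, 0, 11, 1, 9] (all sums mod 13).
  S_0 = Σ v_i r_i = 3·0 + 1·0 + 12·11 + 2·1 + 8·9 = 206 ≡ 11.
  S_1 = Σ v_i α_i r_i = 3·8·0 + 1·4·0 + 12·12·11 + 2·6·1 + 8·3·9 = 1812 ≡ 5.
  α_i^2 mod 13 = [12, 3, 1, 10, 9].
  S_2 = Σ v_i α_i^2 r_i = 3·12·0 + 1·3·0 + 12·1·11 + 2·10·1 + 8·9·9 = 800 ≡ 7.
  S = (11, 5, 7) ≠ 0, so r is not a codeword (an error is present).
Step 3: locate the error. For a single error e at position i, S_ℓ = v_i·e·α_i^ℓ, so α_err = S_1/S_0.
  S_0^{−1} = 11^{−1} = 6 (mod 13), so α_err = 5·6 = 30 ≡ 4 = α_2. Error position i = 2.
  Consistency check: S_2/S_1 = 7·8 = 56 ≡ 4 = α_err ✓ (single-error assumption holds).
Step 4: error magnitude e = S_0/v_2 = S_0·∏_{j≠2}(α_2 − α_j) = 11·1 = 11 ≡ 11 (mod 13).
Step 5: correct position 2: c_2 = r_2 − e = 0 − 11 ≡ 2 (mod 13). Hence c = [0, 2, 11, 1, 9].
  Check: interpolating c through the α_i gives m(x) = 4 + 6·x (degree < 2) with m(α_i) = c_i for every i, so c is indeed a codeword.


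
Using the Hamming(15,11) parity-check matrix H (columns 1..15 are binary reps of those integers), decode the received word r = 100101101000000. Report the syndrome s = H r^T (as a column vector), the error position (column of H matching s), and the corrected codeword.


s = (1, 1, 0, 1)^T, error position = 13, corrected codeword c = 100101101000100

Compute s = H r^T mod 2 one row at a time:
  s_1 = 0 + 1 + 0 + 0 + 0 + 0 + 0 + 0 = 1 ≡ 1 (mod 2).
  s_2 = 1 + 0 + 1 + 1 + 0 + 0 + 0 + 0 = 3 ≡ 1 (mod 2).
  s_3 = 0 + 0 + 1 + 1 + 0 + 0 + 0 + 0 = 2 ≡ 0 (mod 2).
  s_4 = 1 + 0 + 0 + 1 + 1 + 0 + 0 + 0 = 3 ≡ 1 (mod 2).
s = (1, 1, 0, 1)^T — this equals column 13 of H (binary 1101), so error is at position 13.
Correct: flip bit 13 of r = 100101101000000 to get c = 100101101000100.


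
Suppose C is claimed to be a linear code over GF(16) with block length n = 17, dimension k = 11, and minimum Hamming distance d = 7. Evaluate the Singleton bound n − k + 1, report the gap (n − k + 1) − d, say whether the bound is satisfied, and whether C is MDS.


Singleton RHS = n − k + 1 = 7, slack = 0, bound satisfied, MDS.

Singleton bound: d ≤ n − k + 1.
Here n = 17, k = 11, so n − k + 1 = 7.
Given d = 7, check d ≤ 7: YES.
Slack = (n − k + 1) − d = 0.
The code is MDS (slack = 0).
Description: the claimed parameters are [17, 11, 7]_16; such a code would be MDS (meets Singleton bound).


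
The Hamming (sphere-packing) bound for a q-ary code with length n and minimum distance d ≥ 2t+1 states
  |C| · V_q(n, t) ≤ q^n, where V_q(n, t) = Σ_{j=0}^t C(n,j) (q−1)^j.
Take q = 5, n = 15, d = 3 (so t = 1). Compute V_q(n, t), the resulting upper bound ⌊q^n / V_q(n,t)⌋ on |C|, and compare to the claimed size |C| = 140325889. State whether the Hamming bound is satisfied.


V_q(n, t) = 61, q^n = 30517578125, Hamming bound = 500288165, |C| = 140325889 ≤ bound (satisfied).

Step 1: Compute V_q(n, t) = Σ_{j=0}^1 C(n, j) (q−1)^j.
  j = 0: C(15,0)·(4)^0 = 1·1 = 1.
  j = 1: C(15,1)·(4)^1 = 15·4 = 60.
  V_q(n, t) = 1 + 60 = 61.
Step 2: q^n = 5^15 = 30517578125.
Step 3: Hamming bound ⌊q^n / V_q(n,t)⌋ = ⌊30517578125/61⌋ = 500288165.
Step 4: Compare |C| = 140325889 to 500288165: satisfied.
The claimed |C| lies below the Hamming bound.


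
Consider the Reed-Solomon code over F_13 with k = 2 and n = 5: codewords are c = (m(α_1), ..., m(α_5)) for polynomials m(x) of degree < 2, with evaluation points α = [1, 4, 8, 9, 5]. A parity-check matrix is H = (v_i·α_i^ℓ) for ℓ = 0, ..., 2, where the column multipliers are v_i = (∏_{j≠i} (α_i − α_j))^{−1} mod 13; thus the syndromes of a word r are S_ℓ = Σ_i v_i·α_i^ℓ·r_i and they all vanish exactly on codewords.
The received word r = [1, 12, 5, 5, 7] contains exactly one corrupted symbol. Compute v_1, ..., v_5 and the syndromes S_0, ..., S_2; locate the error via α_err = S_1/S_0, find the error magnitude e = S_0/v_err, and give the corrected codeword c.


S = (11, 8, 7), error at position 4, error magnitude e = 5, c = [1, 12, 5, 0, 7].

Step 1: column multipliers v_i = (∏_{j≠i}(α_i − α_j))^{−1} mod 13.
  i = 1 (α = 1): (1−4)(1−8)(1−9)(1−5) = (−3)·(−7)·(−8)·(−4) = 672 ≡ 9, so v_1 = 9^{−1} = 3 (mod 13).
  i = 2 (α = 4): (4−1)(4−8)(4−9)(4−5) = 3·(−4)·(−5)·(−1) = −60 ≡ 5, so v_2 = 5^{−1} = 8 (mod 13).
  i = 3 (α = 8): (8−1)(8−4)(8−9)(8−5) = 7·4·(−1)·3 = −84 ≡ 7, so v_3 = 7^{−1} = 2 (mod 13).
  i = 4 (α = 9): (9−1)(9−4)(9−8)(9−5) = 8·5·1·4 = 160 ≡ 4, so v_4 = 4^{−1} = 10 (mod 13).
  i = 5 (α = 5): (5−1)(5−4)(5−8)(5−9) = 4·1·(−3)·(−4) = 48 ≡ 9, so v_5 = 9^{−1} = 3 (mod 13).
  v = [3, 8, 2, 10, 3].
Step 2: syndromes of r = [1, 12, 5, 5, 7] (all sums mod 13).
  S_0 = Σ v_i r_i = 3·1 + 8·12 + 2·5 + 10·5 + 3·7 = 180 ≡ 11.
  S_1 = Σ v_i α_i r_i = 3·1·1 + 8·4·12 + 2·8·5 + 10·9·5 + 3·5·7 = 1022 ≡ 8.
  α_i^2 mod 13 = [1, 3, 12, 3, 12].
  S_2 = Σ v_i α_i^2 r_i = 3·1·1 + 8·3·12 + 2·12·5 + 10·3·5 + 3·12·7 = 813 ≡ 7.
  S = (11, 8, 7) ≠ 0, so r is not a codeword (an error is present).
Step 3: locate the error. For a single error e at position i, S_ℓ = v_i·e·α_i^ℓ, so α_err = S_1/S_0.
  S_0^{−1} = 11^{−1} = 6 (mod 13), so α_err = 8·6 = 48 ≡ 9 = α_4. Error position i = 4.
  Consistency check: S_2/S_1 = 7·5 = 35 ≡ 9 = α_err ✓ (single-error assumption holds).
Step 4: error magnitude e = S_0/v_4 = S_0·∏_{j≠4}(α_4 − α_j) = 11·4 = 44 ≡ 5 (mod 13).
Step 5: correct position 4: c_4 = r_4 − e = 5 − 5 ≡ 0 (mod 13). Hence c = [1, 12, 5, 0, 7].
  Check: interpolating c through the α_i gives m(x) = 6 + 8·x (degree < 2) with m(α_i) = c_i for every i, so c is indeed a codeword.


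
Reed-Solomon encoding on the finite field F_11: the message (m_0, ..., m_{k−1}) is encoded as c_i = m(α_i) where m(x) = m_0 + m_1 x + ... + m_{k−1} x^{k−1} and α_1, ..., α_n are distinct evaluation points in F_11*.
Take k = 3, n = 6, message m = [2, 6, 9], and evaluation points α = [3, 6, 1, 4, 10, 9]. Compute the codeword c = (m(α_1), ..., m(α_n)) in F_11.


c = [2, 10, 6, 5, 5, 4]

Message polynomial: m(x) = 2 + 6·x + 9·x^2 (mod 11).
For each evaluation point α_i, compute m(α_i) mod 11:
  α_1 = 3: Horner steps 9 → 0 → 2, so m(3) = 2.
  α_2 = 6: Horner steps 9 → 5 → 10, so m(6) = 10.
  α_3 = 1: Horner steps 9 → 4 → 6, so m(1) = 6.
  α_4 = 4: Horner steps 9 → 9 → 5, so m(4) = 5.
  α_5 = 10: Horner steps 9 → 8 → 5, so m(10) = 5.
  α_6 = 9: Horner steps 9 → 10 → 4, so m(9) = 4.
Codeword c = [2, 10, 6, 5, 5, 4] ∈ F_11^6.


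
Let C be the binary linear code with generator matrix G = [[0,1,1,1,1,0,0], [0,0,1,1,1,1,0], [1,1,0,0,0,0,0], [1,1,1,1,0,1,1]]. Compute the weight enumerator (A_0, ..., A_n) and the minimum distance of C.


Weight distribution: A_0 = 1, A_2 = 4, A_4 = 9, A_6 = 2. Minimum distance d = 2.

Enumerate all 2^4 = 16 messages m ∈ F_2^4.
For each, compute codeword c = mG in F_2^7, then tally its weight.
  m = 0000 → c = 0000000, weight = 0.
  m = 1000 → c = 0111100, weight = 4.
  m = 0100 → c = 0011110, weight = 4.
  m = 1100 → c = 0100010, weight = 2.
  m = 0010 → c = 1100000, weight = 2.
  m = 1010 → c = 1011100, weight = 4.
  m = 0110 → c = 1111110, weight = 6.
  m = 1110 → c = 1000010, weight = 2.
  m = 0001 → c = 1111011, weight = 6.
  m = 1001 → c = 1000111, weight = 4.
  m = 0101 → c = 1100101, weight = 4.
  m = 1101 → c = 1011001, weight = 4.
  m = 0011 → c = 0011011, weight = 4.
  m = 1011 → c = 0100111, weight = 4.
  m = 0111 → c = 0000101, weight = 2.
  m = 1111 → c = 0111001, weight = 4.
Tally weights:
  weight 0: 1 codewords.
  weight 2: 4 codewords.
  weight 4: 9 codewords.
  weight 6: 2 codewords.
Minimum distance d = smallest w > 0 with A_w > 0 = 2.
Sanity: Σ A_w = 16 = 2^4 = 16 ✓.


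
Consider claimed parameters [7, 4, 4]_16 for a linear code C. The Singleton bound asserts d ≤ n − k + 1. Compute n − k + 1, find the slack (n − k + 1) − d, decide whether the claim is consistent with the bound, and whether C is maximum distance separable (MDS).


Singleton RHS = n − k + 1 = 4, slack = 0, bound satisfied, MDS.

Singleton bound: d ≤ n − k + 1.
Here n = 7, k = 4, so n − k + 1 = 4.
Given d = 4, check d ≤ 4: YES.
Slack = (n − k + 1) − d = 0.
The code is MDS (slack = 0).
Description: the claimed parameters are [7, 4, 4]_16; such a code would be MDS (meets Singleton bound).


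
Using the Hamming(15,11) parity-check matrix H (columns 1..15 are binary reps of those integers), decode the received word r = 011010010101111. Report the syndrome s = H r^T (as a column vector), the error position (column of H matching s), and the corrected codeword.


s = (0, 1, 1, 0)^T, error position = 6, corrected codeword c = 011011010101111

Compute s = H r^T mod 2 one row at a time:
  s_1 = 1 + 0 + 1 + 0 + 1 + 1 + 1 + 1 = 6 ≡ 0 (mod 2).
  s_2 = 0 + 1 + 0 + 0 + 1 + 1 + 1 + 1 = 5 ≡ 1 (mod 2).
  s_3 = 1 + 1 + 0 + 0 + 1 + 0 + 1 + 1 = 5 ≡ 1 (mod 2).
  s_4 = 0 + 1 + 1 + 0 + 0 + 0 + 1 + 1 = 4 ≡ 0 (mod 2).
s = (0, 1, 1, 0)^T — this equals column 6 of H (binary 0110), so error is at position 6.
Correct: flip bit 6 of r = 011010010101111 to get c = 011011010101111.


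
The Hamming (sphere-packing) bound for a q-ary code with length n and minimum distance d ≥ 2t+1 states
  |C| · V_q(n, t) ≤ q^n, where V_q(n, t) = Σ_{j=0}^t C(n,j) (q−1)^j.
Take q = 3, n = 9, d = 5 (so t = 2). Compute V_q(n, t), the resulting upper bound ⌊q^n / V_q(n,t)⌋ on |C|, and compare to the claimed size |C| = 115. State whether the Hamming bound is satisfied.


V_q(n, t) = 163, q^n = 19683, Hamming bound = 120, |C| = 115 ≤ bound (satisfied).

Step 1: Compute V_q(n, t) = Σ_{j=0}^2 C(n, j) (q−1)^j.
  j = 0: C(9,0)·(2)^0 = 1·1 = 1.
  j = 1: C(9,1)·(2)^1 = 9·2 = 18.
  j = 2: C(9,2)·(2)^2 = 36·4 = 144.
  V_q(n, t) = 1 + 18 + 144 = 163.
Step 2: q^n = 3^9 = 19683.
Step 3: Hamming bound ⌊q^n / V_q(n,t)⌋ = ⌊19683/163⌋ = 120.
Step 4: Compare |C| = 115 to 120: satisfied.
The claimed |C| lies below the Hamming bound.


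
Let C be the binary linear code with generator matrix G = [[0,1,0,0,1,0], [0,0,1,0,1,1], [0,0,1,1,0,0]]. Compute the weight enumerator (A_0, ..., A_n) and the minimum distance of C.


Weight distribution: A_0 = 1, A_2 = 2, A_3 = 4, A_4 = 1. Minimum distance d = 2.

Enumerate all 2^3 = 8 messages m ∈ F_2^3.
For each, compute codeword c = mG in F_2^6, then tally its weight.
  m = 000 → c = 000000, weight = 0.
  m = 100 → c = 010010, weight = 2.
  m = 010 → c = 001011, weight = 3.
  m = 110 → c = 011001, weight = 3.
  m = 001 → c = 001100, weight = 2.
  m = 101 → c = 011110, weight = 4.
  m = 011 → c = 000111, weight = 3.
  m = 111 → c = 010101, weight = 3.
Tally weights:
  weight 0: 1 codewords.
  weight 2: 2 codewords.
  weight 3: 4 codewords.
  weight 4: 1 codewords.
Minimum distance d = smallest w > 0 with A_w > 0 = 2.
Sanity: Σ A_w = 8 = 2^3 = 8 ✓.


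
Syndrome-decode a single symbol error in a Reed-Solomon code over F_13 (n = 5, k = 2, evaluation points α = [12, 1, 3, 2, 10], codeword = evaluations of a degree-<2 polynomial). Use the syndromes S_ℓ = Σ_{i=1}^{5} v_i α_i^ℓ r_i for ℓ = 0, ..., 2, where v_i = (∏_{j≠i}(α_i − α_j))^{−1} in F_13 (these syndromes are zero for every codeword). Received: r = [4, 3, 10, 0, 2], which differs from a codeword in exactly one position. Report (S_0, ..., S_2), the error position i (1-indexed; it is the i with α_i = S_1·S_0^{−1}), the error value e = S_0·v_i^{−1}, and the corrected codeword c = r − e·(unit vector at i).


S = (2, 11, 2), error at position 1, error magnitude e = 8, c = [9, 3, 10, 0, 2].

Step 1: column multipliers v_i = (∏_{j≠i}(α_i − α_j))^{−1} mod 13.
  i = 1 (α = 12): (12−1)(12−3)(12−2)(12−10) = 11·9·10·2 = 1980 ≡ 4, so v_1 = 4^{−1} = 10 (mod 13).
  i = 2 (α = 1): (1−12)(1−3)(1−2)(1−10) = (−11)·(−2)·(−1)·(−9) = 198 ≡ 3, so v_2 = 3^{−1} = 9 (mod 13).
  i = 3 (α = 3): (3−12)(3−1)(3−2)(3−10) = (−9)·2·1·(−7) = 126 ≡ 9, so v_3 = 9^{−1} = 3 (mod 13).
  i = 4 (α = 2): (2−12)(2−1)(2−3)(2−10) = (−10)·1·(−1)·(−8) = −80 ≡ 11, so v_4 = 11^{−1} = 6 (mod 13).
  i = 5 (α = 10): (10−12)(10−1)(10−3)(10−2) = (−2)·9·7·8 = −1008 ≡ 6, so v_5 = 6^{−1} = 11 (mod 13).
  v = [10, 9, 3, 6, 11].
Step 2: syndromes of r = [4, 3, 10, 0, 2] (all sums mod 13).
  S_0 = Σ v_i r_i = 10·4 + 9·3 + 3·10 + 6·0 + 11·2 = 119 ≡ 2.
  S_1 = Σ v_i α_i r_i = 10·12·4 + 9·1·3 + 3·3·10 + 6·2·0 + 11·10·2 = 817 ≡ 11.
  α_i^2 mod 13 = [1, 1, 9, 4, 9].
  S_2 = Σ v_i α_i^2 r_i = 10·1·4 + 9·1·3 + 3·9·10 + 6·4·0 + 11·9·2 = 535 ≡ 2.
  S = (2, 11, 2) ≠ 0, so r is not a codeword (an error is present).
Step 3: locate the error. For a single error e at position i, S_ℓ = v_i·e·α_i^ℓ, so α_err = S_1/S_0.
  S_0^{−1} = 2^{−1} = 7 (mod 13), so α_err = 11·7 = 77 ≡ 12 = α_1. Error position i = 1.
  Consistency check: S_2/S_1 = 2·6 = 12 ≡ 12 = α_err ✓ (single-error assumption holds).
Step 4: error magnitude e = S_0/v_1 = S_0·∏_{j≠1}(α_1 − α_j) = 2·4 = 8 ≡ 8 (mod 13).
Step 5: correct position 1: c_1 = r_1 − e = 4 − 8 ≡ 9 (mod 13). Hence c = [9, 3, 10, 0, 2].
  Check: interpolating c through the α_i gives m(x) = 6 + 10·x (degree < 2) with m(α_i) = c_i for every i, so c is indeed a codeword.


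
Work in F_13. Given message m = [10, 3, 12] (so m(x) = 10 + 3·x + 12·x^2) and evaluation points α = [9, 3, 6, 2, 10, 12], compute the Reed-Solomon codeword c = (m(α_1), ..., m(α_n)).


c = [8, 10, 5, 12, 5, 6]

Message polynomial: m(x) = 10 + 3·x + 12·x^2 (mod 13).
For each evaluation point α_i, compute m(α_i) mod 13:
  α_1 = 9: Horner steps 12 → 7 → 8, so m(9) = 8.
  α_2 = 3: Horner steps 12 → 0 → 10, so m(3) = 10.
  α_3 = 6: Horner steps 12 → 10 → 5, so m(6) = 5.
  α_4 = 2: Horner steps 12 → 1 → 12, so m(2) = 12.
  α_5 = 10: Horner steps 12 → 6 → 5, so m(10) = 5.
  α_6 = 12: Horner steps 12 → 4 → 6, so m(12) = 6.
Codeword c = [8, 10, 5, 12, 5, 6] ∈ F_13^6.


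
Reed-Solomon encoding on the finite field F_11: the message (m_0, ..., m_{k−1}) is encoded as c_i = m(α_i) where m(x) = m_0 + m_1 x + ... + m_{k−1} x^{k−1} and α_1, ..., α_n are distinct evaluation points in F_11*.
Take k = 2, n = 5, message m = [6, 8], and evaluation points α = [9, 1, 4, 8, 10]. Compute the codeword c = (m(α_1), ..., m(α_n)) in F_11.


c = [1, 3, 5, 4, 9]

Message polynomial: m(x) = 6 + 8·x (mod 11).
For each evaluation point α_i, compute m(α_i) mod 11:
  α_1 = 9: Horner steps 8 → 1, so m(9) = 1.
  α_2 = 1: Horner steps 8 → 3, so m(1) = 3.
  α_3 = 4: Horner steps 8 → 5, so m(4) = 5.
  α_4 = 8: Horner steps 8 → 4, so m(8) = 4.
  α_5 = 10: Horner steps 8 → 9, so m(10) = 9.
Codeword c = [1, 3, 5, 4, 9] ∈ F_11^5.


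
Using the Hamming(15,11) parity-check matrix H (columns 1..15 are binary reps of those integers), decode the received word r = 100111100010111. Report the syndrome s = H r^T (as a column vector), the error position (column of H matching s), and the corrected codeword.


s = (0, 1, 1, 0)^T, error position = 6, corrected codeword c = 100110100010111

Compute s = H r^T mod 2 one row at a time:
  s_1 = 0 + 0 + 0 + 1 + 0 + 1 + 1 + 1 = 4 ≡ 0 (mod 2).
  s_2 = 1 + 1 + 1 + 1 + 0 + 1 + 1 + 1 = 7 ≡ 1 (mod 2).
  s_3 = 0 + 0 + 1 + 1 + 0 + 1 + 1 + 1 = 5 ≡ 1 (mod 2).
  s_4 = 1 + 0 + 1 + 1 + 0 + 1 + 1 + 1 = 6 ≡ 0 (mod 2).
s = (0, 1, 1, 0)^T — this equals column 6 of H (binary 0110), so error is at position 6.
Correct: flip bit 6 of r = 100111100010111 to get c = 100110100010111.


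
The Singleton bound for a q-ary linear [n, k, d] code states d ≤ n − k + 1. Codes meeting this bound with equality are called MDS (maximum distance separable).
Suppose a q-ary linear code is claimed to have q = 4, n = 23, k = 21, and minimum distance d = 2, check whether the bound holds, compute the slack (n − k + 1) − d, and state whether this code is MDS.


Singleton RHS = n − k + 1 = 3, slack = 1, bound satisfied, not MDS.

Singleton bound: d ≤ n − k + 1.
Here n = 23, k = 21, so n − k + 1 = 3.
Given d = 2, check d ≤ 3: YES.
Slack = (n − k + 1) − d = 1.
The code is NOT MDS (slack = 1 > 0).
Description: the claimed parameters are [23, 21, 2]_4; such a code would be non-MDS.


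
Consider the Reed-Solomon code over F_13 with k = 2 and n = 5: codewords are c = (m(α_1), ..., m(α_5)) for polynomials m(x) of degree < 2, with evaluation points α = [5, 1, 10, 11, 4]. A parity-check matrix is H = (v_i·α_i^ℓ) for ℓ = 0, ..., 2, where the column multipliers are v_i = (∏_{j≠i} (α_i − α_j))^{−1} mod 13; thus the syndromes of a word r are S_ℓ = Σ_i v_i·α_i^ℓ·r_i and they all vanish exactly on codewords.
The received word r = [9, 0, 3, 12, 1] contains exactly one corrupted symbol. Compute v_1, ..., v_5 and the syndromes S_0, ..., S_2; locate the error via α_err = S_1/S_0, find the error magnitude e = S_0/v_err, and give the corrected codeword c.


S = (4, 7, 9), error at position 1, error magnitude e = 12, c = [10, 0, 3, 12, 1].

Step 1: column multipliers v_i = (∏_{j≠i}(α_i − α_j))^{−1} mod 13.
  i = 1 (α = 5): (5−1)(5−10)(5−11)(5−4) = 4·(−5)·(−6)·1 = 120 ≡ 3, so v_1 = 3^{−1} = 9 (mod 13).
  i = 2 (α = 1): (1−5)(1−10)(1−11)(1−4) = (−4)·(−9)·(−10)·(−3) = 1080 ≡ 1, so v_2 = 1^{−1} = 1 (mod 13).
  i = 3 (α = 10): (10−5)(10−1)(10−11)(10−4) = 5·9·(−1)·6 = −270 ≡ 3, so v_3 = 3^{−1} = 9 (mod 13).
  i = 4 (α = 11): (11−5)(11−1)(11−10)(11−4) = 6·10·1·7 = 420 ≡ 4, so v_4 = 4^{−1} = 10 (mod 13).
  i = 5 (α = 4): (4−5)(4−1)(4−10)(4−11) = (−1)·3·(−6)·(−7) = −126 ≡ 4, so v_5 = 4^{−1} = 10 (mod 13).
  v = [9, 1, 9, 10, 10].
Step 2: syndromes of r = [9, 0, 3, 12, 1] (all sums mod 13).
  S_0 = Σ v_i r_i = 9·9 + 1·0 + 9·3 + 10·12 + 10·1 = 238 ≡ 4.
  S_1 = Σ v_i α_i r_i = 9·5·9 + 1·1·0 + 9·10·3 + 10·11·12 + 10·4·1 = 2035 ≡ 7.
  α_i^2 mod 13 = [12, 1, 9, 4, 3].
  S_2 = Σ v_i α_i^2 r_i = 9·12·9 + 1·1·0 + 9·9·3 + 10·4·12 + 10·3·1 = 1725 ≡ 9.
  S = (4, 7, 9) ≠ 0, so r is not a codeword (an error is present).
Step 3: locate the error. For a single error e at position i, S_ℓ = v_i·e·α_i^ℓ, so α_err = S_1/S_0.
  S_0^{−1} = 4^{−1} = 10 (mod 13), so α_err = 7·10 = 70 ≡ 5 = α_1. Error position i = 1.
  Consistency check: S_2/S_1 = 9·2 = 18 ≡ 5 = α_err ✓ (single-error assumption holds).
Step 4: error magnitude e = S_0/v_1 = S_0·∏_{j≠1}(α_1 − α_j) = 4·3 = 12 ≡ 12 (mod 13).
Step 5: correct position 1: c_1 = r_1 − e = 9 − 12 ≡ 10 (mod 13). Hence c = [10, 0, 3, 12, 1].
  Check: interpolating c through the α_i gives m(x) = 4 + 9·x (degree < 2) with m(α_i) = c_i for every i, so c is indeed a codeword.


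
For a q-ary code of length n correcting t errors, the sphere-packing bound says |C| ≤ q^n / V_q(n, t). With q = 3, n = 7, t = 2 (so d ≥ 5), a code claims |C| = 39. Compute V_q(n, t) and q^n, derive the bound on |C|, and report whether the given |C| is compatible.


V_q(n, t) = 99, q^n = 2187, Hamming bound = 22, |C| = 39 > bound (violated).

Step 1: Compute V_q(n, t) = Σ_{j=0}^2 C(n, j) (q−1)^j.
  j = 0: C(7,0)·(2)^0 = 1·1 = 1.
  j = 1: C(7,1)·(2)^1 = 7·2 = 14.
  j = 2: C(7,2)·(2)^2 = 21·4 = 84.
  V_q(n, t) = 1 + 14 + 84 = 99.
Step 2: q^n = 3^7 = 2187.
Step 3: Hamming bound ⌊q^n / V_q(n,t)⌋ = ⌊2187/99⌋ = 22.
Step 4: Compare |C| = 39 to 22: violated.
The claimed |C| lies above the Hamming bound, so no 3-ary code of length 7 with d ≥ 5 can have 39 codewords.


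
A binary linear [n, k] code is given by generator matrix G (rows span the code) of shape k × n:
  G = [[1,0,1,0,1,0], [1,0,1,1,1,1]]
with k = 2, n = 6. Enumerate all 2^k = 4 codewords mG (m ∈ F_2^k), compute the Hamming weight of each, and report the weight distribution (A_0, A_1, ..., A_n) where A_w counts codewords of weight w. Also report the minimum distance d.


Weight distribution: A_0 = 1, A_2 = 1, A_3 = 1, A_5 = 1. Minimum distance d = 2.

Enumerate all 2^2 = 4 messages m ∈ F_2^2.
For each, compute codeword c = mG in F_2^6, then tally its weight.
  m = 00 → c = 000000, weight = 0.
  m = 10 → c = 101010, weight = 3.
  m = 01 → c = 101111, weight = 5.
  m = 11 → c = 000101, weight = 2.
Tally weights:
  weight 0: 1 codewords.
  weight 2: 1 codewords.
  weight 3: 1 codewords.
  weight 5: 1 codewords.
Minimum distance d = smallest w > 0 with A_w > 0 = 2.
Sanity: Σ A_w = 4 = 2^2 = 4 ✓.


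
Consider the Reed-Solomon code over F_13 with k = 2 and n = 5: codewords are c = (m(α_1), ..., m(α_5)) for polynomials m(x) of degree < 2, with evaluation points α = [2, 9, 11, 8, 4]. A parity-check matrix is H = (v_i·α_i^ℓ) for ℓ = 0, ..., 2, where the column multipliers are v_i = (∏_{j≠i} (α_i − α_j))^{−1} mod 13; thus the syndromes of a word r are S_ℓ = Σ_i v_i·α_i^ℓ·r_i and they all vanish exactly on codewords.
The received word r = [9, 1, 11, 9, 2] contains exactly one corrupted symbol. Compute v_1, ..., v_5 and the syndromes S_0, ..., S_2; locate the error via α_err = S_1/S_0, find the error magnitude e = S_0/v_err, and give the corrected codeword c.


S = (2, 4, 8), error at position 1, error magnitude e = 4, c = [5, 1, 11, 9, 2].

Step 1: column multipliers v_i = (∏_{j≠i}(α_i − α_j))^{−1} mod 13.
  i = 1 (α = 2): (2−9)(2−11)(2−8)(2−4) = (−7)·(−9)·(−6)·(−2) = 756 ≡ 2, so v_1 = 2^{−1} = 7 (mod 13).
  i = 2 (α = 9): (9−2)(9−11)(9−8)(9−4) = 7·(−2)·1·5 = −70 ≡ 8, so v_2 = 8^{−1} = 5 (mod 13).
  i = 3 (α = 11): (11−2)(11−9)(11−8)(11−4) = 9·2·3·7 = 378 ≡ 1, so v_3 = 1^{−1} = 1 (mod 13).
  i = 4 (α = 8): (8−2)(8−9)(8−11)(8−4) = 6·(−1)·(−3)·4 = 72 ≡ 7, so v_4 = 7^{−1} = 2 (mod 13).
  i = 5 (α = 4): (4−2)(4−9)(4−11)(4−8) = 2·(−5)·(−7)·(−4) = −280 ≡ 6, so v_5 = 6^{−1} = 11 (mod 13).
  v = [7, 5, 1, 2, 11].
Step 2: syndromes of r = [9, 1, 11, 9, 2] (all sums mod 13).
  S_0 = Σ v_i r_i = 7·9 + 5·1 + 1·11 + 2·9 + 11·2 = 119 ≡ 2.
  S_1 = Σ v_i α_i r_i = 7·2·9 + 5·9·1 + 1·11·11 + 2·8·9 + 11·4·2 = 524 ≡ 4.
  α_i^2 mod 13 = [4, 3, 4, 12, 3].
  S_2 = Σ v_i α_i^2 r_i = 7·4·9 + 5·3·1 + 1·4·11 + 2·12·9 + 11·3·2 = 593 ≡ 8.
  S = (2, 4, 8) ≠ 0, so r is not a codeword (an error is present).
Step 3: locate the error. For a single error e at position i, S_ℓ = v_i·e·α_i^ℓ, so α_err = S_1/S_0.
  S_0^{−1} = 2^{−1} = 7 (mod 13), so α_err = 4·7 = 28 ≡ 2 = α_1. Error position i = 1.
  Consistency check: S_2/S_1 = 8·10 = 80 ≡ 2 = α_err ✓ (single-error assumption holds).
Step 4: error magnitude e = S_0/v_1 = S_0·∏_{j≠1}(α_1 − α_j) = 2·2 = 4 ≡ 4 (mod 13).
Step 5: correct position 1: c_1 = r_1 − e = 9 − 4 ≡ 5 (mod 13). Hence c = [5, 1, 11, 9, 2].
  Check: interpolating c through the α_i gives m(x) = 8 + 5·x (degree < 2) with m(α_i) = c_i for every i, so c is indeed a codeword.
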